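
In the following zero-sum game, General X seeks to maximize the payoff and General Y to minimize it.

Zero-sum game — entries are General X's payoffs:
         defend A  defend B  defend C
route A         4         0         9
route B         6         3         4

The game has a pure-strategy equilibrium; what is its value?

3

Row minima: 0, 3 → General X's maximin is 3.
Column maxima: 6, 3, 9 → General Y's minimax is 3.
They coincide at (route B, defend B), so the value is 3.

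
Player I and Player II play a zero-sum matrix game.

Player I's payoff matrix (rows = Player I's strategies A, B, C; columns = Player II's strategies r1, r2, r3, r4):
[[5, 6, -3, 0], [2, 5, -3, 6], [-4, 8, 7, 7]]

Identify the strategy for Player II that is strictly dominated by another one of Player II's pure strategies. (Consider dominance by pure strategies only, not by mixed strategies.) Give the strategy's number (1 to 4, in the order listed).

Player II prefers columns that give Player I less. Compare r2 with r1: 5 < 6, 2 < 5, -4 < 8.
So r1 strictly dominates r2 for Player II; r2 is strictly dominated.

2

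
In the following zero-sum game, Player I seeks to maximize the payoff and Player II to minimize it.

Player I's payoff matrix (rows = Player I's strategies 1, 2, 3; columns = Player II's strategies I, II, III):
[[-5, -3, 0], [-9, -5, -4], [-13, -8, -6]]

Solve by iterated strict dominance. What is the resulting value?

Column II is strictly dominated by I for Player II (-5<-3, -9<-5, -13<-8); eliminate II.
Column III is strictly dominated by I for Player II (-5<0, -9<-4, -13<-6); eliminate III.
Row 2 is strictly dominated by row 1 (-5>-9); eliminate 2.
Row 3 is strictly dominated by row 1 (-5>-13); eliminate 3.
Only (1, I) remains, with payoff -5.

-5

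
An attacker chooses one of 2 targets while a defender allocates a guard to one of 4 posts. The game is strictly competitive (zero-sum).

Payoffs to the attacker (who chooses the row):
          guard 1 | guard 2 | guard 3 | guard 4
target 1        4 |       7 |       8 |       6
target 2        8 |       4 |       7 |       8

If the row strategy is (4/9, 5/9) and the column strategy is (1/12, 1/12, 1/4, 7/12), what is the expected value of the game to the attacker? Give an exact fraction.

Against (1/12, 1/12, 1/4, 7/12), each row's expected payoff is target 1: 77/12; target 2: 89/12.
Taking the (4/9, 5/9)-weighted average: (4/9)·(77/12) + (5/9)·(89/12) = 251/36.

251/36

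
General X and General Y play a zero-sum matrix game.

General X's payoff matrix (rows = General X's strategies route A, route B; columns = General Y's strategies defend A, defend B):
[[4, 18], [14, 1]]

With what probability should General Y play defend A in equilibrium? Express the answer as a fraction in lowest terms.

Row minima are 4 and 1, so General X's maximin is 4; column maxima are 14 and 18, so General Y's minimax is 14. These differ, so the equilibrium is in mixed strategies.
Let General Y play defend A with probability q. General X is indifferent when 4q + 18(1−q) = 14q + (1−q), giving q = 17/27.

17/27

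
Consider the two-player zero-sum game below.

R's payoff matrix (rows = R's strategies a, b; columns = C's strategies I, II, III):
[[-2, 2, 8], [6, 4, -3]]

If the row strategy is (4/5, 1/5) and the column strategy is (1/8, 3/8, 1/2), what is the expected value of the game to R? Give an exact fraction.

15/4

Against (1/8, 3/8, 1/2), each row's expected payoff is a: 9/2; b: 3/4.
Taking the (4/5, 1/5)-weighted average: (4/5)·(9/2) + (1/5)·(3/4) = 15/4.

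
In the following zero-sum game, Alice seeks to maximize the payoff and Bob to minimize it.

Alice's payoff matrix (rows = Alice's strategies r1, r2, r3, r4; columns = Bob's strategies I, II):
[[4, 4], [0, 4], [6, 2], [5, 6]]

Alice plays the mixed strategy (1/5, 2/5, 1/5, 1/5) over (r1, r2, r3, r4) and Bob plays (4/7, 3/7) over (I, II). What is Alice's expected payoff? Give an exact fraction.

24/7

Against (4/7, 3/7), each row's expected payoff is r1: 4; r2: 12/7; r3: 30/7; r4: 38/7.
Taking the (1/5, 2/5, 1/5, 1/5)-weighted average: (1/5)·(4) + (2/5)·(12/7) + (1/5)·(30/7) + (1/5)·(38/7) = 24/7.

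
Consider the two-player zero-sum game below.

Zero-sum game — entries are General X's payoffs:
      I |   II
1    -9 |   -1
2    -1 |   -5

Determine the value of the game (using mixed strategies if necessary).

Row minima are -9 and -5, so General X's maximin is -5; column maxima are -1 and -1, so General Y's minimax is -1. These differ, so the equilibrium is in mixed strategies.
Let General X play 1 with probability p. General Y is indifferent when −9p − (1−p) = −p − 5(1−p), giving p = 1/3.
Let General Y play I with probability q. General X is indifferent when −9q − (1−q) = −q − 5(1−q), giving q = 1/3.
The value is -9·(1/3) + (-1)·(2/3) = -11/3.

-11/3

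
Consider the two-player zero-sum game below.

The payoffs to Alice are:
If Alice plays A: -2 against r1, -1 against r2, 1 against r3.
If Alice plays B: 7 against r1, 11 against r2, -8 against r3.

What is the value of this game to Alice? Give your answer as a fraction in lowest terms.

-1/2

Column r2 is strictly dominated by r1 for Bob (it gives Alice more in every row).
The remaining 2×2 game on (A, B) × (r1, r3) has no saddle point. Let Alice play A with probability p; indifference gives −2p + 7(1−p) = p − 8(1−p), so p = 5/6.
Similarly Bob's optimal q on r1 is 1/2, and the value is -2·(1/2) + (1)·(1/2) = -1/2.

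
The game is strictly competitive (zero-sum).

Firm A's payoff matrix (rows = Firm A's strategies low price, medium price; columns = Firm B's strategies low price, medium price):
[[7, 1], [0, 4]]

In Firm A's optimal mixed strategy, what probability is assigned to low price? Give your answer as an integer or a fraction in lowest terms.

2/5

Row minima are 1 and 0, so Firm A's maximin is 1; column maxima are 7 and 4, so Firm B's minimax is 4. These differ, so the equilibrium is in mixed strategies.
Let Firm A play low price with probability p. Firm B is indifferent when 7p = p + 4(1−p), giving p = 2/5.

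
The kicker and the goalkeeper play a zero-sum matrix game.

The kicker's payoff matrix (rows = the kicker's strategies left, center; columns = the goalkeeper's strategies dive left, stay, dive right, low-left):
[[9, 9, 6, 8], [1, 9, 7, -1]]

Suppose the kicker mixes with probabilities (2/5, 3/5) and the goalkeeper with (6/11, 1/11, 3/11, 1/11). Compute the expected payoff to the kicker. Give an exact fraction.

283/55

Against (6/11, 1/11, 3/11, 1/11), each row's expected payoff is left: 89/11; center: 35/11.
Taking the (2/5, 3/5)-weighted average: (2/5)·(89/11) + (3/5)·(35/11) = 283/55.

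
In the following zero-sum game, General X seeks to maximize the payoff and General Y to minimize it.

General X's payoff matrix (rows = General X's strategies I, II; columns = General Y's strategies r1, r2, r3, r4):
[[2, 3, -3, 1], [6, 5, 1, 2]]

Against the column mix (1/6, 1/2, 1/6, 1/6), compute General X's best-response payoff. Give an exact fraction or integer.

4

I: (2)·(1/6) + (3)·(1/2) + (-3)·(1/6) + (1)·(1/6) = 3/2.
II: (6)·(1/6) + (5)·(1/2) + (1)·(1/6) + (2)·(1/6) = 4.
The best pure response is II with expected payoff 4.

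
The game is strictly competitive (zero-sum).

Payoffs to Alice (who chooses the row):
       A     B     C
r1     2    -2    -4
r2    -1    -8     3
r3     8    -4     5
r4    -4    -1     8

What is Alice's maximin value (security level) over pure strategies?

-4

The worst-case payoff for each row is r1: -4, r2: -8, r3: -4, r4: -4.
The best of these is -4.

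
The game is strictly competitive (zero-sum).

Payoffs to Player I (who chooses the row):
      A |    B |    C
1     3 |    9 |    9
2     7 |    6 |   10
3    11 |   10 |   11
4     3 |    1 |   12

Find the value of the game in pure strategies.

10

Row minima: 3, 6, 10, 1 → Player I's maximin is 10.
Column maxima: 11, 10, 12 → Player II's minimax is 10.
They coincide at (3, B), so the value is 10.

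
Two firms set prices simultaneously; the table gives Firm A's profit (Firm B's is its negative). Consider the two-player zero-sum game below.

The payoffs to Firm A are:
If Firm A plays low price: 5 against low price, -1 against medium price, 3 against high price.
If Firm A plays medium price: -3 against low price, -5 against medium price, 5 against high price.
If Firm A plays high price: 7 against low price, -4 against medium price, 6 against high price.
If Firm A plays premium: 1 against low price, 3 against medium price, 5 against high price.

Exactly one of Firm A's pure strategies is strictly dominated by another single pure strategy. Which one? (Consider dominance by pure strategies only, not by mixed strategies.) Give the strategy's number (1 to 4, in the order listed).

Compare medium price with high price: 7 > -3, -4 > -5, 6 > 5.
So high price strictly dominates medium price for Firm A; medium price is strictly dominated.

2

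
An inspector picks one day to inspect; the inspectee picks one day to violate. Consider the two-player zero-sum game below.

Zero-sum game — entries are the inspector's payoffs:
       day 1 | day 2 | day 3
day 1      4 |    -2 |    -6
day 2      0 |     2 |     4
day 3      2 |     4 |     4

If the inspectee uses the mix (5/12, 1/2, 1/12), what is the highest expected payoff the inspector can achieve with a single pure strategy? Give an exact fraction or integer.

day 1: (4)·(5/12) + (-2)·(1/2) + (-6)·(1/12) = 1/6.
day 2: (0)·(5/12) + (2)·(1/2) + (4)·(1/12) = 4/3.
day 3: (2)·(5/12) + (4)·(1/2) + (4)·(1/12) = 19/6.
The best pure response is day 3 with expected payoff 19/6.

19/6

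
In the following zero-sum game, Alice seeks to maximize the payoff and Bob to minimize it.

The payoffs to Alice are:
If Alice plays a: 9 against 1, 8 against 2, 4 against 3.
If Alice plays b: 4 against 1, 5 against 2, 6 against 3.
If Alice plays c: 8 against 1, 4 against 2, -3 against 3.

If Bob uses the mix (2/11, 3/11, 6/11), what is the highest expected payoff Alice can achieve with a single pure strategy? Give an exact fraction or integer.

a: (9)·(2/11) + (8)·(3/11) + (4)·(6/11) = 6.
b: (4)·(2/11) + (5)·(3/11) + (6)·(6/11) = 59/11.
c: (8)·(2/11) + (4)·(3/11) + (-3)·(6/11) = 10/11.
The best pure response is a with expected payoff 6.

6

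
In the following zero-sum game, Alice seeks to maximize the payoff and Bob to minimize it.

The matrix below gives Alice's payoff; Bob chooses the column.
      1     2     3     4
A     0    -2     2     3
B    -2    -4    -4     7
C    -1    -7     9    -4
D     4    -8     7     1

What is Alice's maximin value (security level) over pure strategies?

The worst-case payoff for each row is A: -2, B: -4, C: -7, D: -8.
The best of these is -2.

-2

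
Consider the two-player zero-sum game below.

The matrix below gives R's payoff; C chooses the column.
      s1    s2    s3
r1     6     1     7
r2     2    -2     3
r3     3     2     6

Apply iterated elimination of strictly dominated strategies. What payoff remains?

2

Row r2 is strictly dominated by row r1 (6>2, 1>-2, 7>3); eliminate r2.
Column s3 is strictly dominated by s1 for C (6<7, 3<6); eliminate s3.
Column s1 is strictly dominated by s2 for C (1<6, 2<3); eliminate s1.
Row r1 is strictly dominated by row r3 (2>1); eliminate r1.
Only (r3, s2) remains, with payoff 2.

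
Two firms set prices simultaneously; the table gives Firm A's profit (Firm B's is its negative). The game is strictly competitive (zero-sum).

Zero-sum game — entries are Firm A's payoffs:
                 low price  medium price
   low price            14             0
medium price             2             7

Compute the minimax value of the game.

Row minima are 0 and 2, so Firm A's maximin is 2; column maxima are 14 and 7, so Firm B's minimax is 7. These differ, so the equilibrium is in mixed strategies.
Let Firm A play low price with probability p. Firm B is indifferent when 14p + 2(1−p) = 7(1−p), giving p = 5/19.
Let Firm B play low price with probability q. Firm A is indifferent when 14q = 2q + 7(1−q), giving q = 7/19.
The value is 14·(7/19) + (0)·(12/19) = 98/19.

98/19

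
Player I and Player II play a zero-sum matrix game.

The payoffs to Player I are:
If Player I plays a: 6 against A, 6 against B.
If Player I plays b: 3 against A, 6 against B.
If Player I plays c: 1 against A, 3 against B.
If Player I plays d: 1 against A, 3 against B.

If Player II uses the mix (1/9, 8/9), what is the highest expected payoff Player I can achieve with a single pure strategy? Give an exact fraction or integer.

a: (6)·(1/9) + (6)·(8/9) = 6.
b: (3)·(1/9) + (6)·(8/9) = 17/3.
c: (1)·(1/9) + (3)·(8/9) = 25/9.
d: (1)·(1/9) + (3)·(8/9) = 25/9.
The best pure response is a with expected payoff 6.

6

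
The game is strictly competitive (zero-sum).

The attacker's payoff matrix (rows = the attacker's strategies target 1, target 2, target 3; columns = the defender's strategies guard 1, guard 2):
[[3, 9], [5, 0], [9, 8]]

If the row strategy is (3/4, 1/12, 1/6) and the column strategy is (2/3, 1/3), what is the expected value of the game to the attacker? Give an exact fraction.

Against (2/3, 1/3), each row's expected payoff is target 1: 5; target 2: 10/3; target 3: 26/3.
Taking the (3/4, 1/12, 1/6)-weighted average: (3/4)·(5) + (1/12)·(10/3) + (1/6)·(26/3) = 197/36.

197/36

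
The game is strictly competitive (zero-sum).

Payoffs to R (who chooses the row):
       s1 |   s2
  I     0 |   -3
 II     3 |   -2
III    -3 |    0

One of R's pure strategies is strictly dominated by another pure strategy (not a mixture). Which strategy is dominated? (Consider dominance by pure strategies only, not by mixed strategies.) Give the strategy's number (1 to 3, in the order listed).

Compare I with II: 3 > 0, -2 > -3.
So II strictly dominates I for R; I is strictly dominated.

1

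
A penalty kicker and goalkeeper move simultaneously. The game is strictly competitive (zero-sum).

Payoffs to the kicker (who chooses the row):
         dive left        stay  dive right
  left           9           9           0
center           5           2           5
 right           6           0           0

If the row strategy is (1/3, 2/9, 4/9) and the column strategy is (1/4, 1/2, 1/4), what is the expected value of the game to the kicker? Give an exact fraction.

Against (1/4, 1/2, 1/4), each row's expected payoff is left: 27/4; center: 7/2; right: 3/2.
Taking the (1/3, 2/9, 4/9)-weighted average: (1/3)·(27/4) + (2/9)·(7/2) + (4/9)·(3/2) = 133/36.

133/36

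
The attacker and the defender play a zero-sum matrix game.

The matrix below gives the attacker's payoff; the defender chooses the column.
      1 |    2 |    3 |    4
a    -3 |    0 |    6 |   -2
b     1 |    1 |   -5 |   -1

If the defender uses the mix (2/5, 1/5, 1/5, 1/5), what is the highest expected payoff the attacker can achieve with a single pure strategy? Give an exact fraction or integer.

-2/5

a: (-3)·(2/5) + (0)·(1/5) + (6)·(1/5) + (-2)·(1/5) = -2/5.
b: (1)·(2/5) + (1)·(1/5) + (-5)·(1/5) + (-1)·(1/5) = -3/5.
The best pure response is a with expected payoff -2/5.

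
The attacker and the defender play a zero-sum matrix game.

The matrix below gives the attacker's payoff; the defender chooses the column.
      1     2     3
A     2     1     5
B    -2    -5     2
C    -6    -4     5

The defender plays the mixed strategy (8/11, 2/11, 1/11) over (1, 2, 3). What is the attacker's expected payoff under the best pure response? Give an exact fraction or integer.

23/11

A: (2)·(8/11) + (1)·(2/11) + (5)·(1/11) = 23/11.
B: (-2)·(8/11) + (-5)·(2/11) + (2)·(1/11) = -24/11.
C: (-6)·(8/11) + (-4)·(2/11) + (5)·(1/11) = -51/11.
The best pure response is A with expected payoff 23/11.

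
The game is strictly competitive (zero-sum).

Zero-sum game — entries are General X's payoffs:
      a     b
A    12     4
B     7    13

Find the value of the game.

64/7

Row minima are 4 and 7, so General X's maximin is 7; column maxima are 12 and 13, so General Y's minimax is 12. These differ, so the equilibrium is in mixed strategies.
Let General X play A with probability p. General Y is indifferent when 12p + 7(1−p) = 4p + 13(1−p), giving p = 3/7.
Let General Y play a with probability q. General X is indifferent when 12q + 4(1−q) = 7q + 13(1−q), giving q = 9/14.
The value is 12·(9/14) + (4)·(5/14) = 64/7.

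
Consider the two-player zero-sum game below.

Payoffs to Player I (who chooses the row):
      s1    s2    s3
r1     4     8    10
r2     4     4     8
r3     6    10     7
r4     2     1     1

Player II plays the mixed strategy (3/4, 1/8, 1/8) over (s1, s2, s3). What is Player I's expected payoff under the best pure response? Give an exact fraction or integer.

53/8

r1: (4)·(3/4) + (8)·(1/8) + (10)·(1/8) = 21/4.
r2: (4)·(3/4) + (4)·(1/8) + (8)·(1/8) = 9/2.
r3: (6)·(3/4) + (10)·(1/8) + (7)·(1/8) = 53/8.
r4: (2)·(3/4) + (1)·(1/8) + (1)·(1/8) = 7/4.
The best pure response is r3 with expected payoff 53/8.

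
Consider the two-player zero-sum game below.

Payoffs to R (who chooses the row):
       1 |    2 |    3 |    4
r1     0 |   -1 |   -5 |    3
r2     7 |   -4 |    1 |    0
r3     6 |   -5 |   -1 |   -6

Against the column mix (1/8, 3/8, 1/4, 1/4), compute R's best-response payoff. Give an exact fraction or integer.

-3/8

r1: (0)·(1/8) + (-1)·(3/8) + (-5)·(1/4) + (3)·(1/4) = -7/8.
r2: (7)·(1/8) + (-4)·(3/8) + (1)·(1/4) + (0)·(1/4) = -3/8.
r3: (6)·(1/8) + (-5)·(3/8) + (-1)·(1/4) + (-6)·(1/4) = -23/8.
The best pure response is r2 with expected payoff -3/8.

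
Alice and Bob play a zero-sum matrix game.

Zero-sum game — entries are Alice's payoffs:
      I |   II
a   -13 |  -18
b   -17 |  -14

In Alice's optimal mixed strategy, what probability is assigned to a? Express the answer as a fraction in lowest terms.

3/8

Row minima are -18 and -17, so Alice's maximin is -17; column maxima are -13 and -14, so Bob's minimax is -14. These differ, so the equilibrium is in mixed strategies.
Let Alice play a with probability p. Bob is indifferent when −13p − 17(1−p) = −18p − 14(1−p), giving p = 3/8.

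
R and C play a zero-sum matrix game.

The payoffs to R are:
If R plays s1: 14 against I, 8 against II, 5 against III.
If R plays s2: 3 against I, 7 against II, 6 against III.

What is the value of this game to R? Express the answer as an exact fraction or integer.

23/4

Column II is strictly dominated by III for C (it gives R more in every row).
The remaining 2×2 game on (s1, s2) × (I, III) has no saddle point. Let R play s1 with probability p; indifference gives 14p + 3(1−p) = 5p + 6(1−p), so p = 1/4.
Similarly C's optimal q on I is 1/12, and the value is 14·(1/12) + (5)·(11/12) = 23/4.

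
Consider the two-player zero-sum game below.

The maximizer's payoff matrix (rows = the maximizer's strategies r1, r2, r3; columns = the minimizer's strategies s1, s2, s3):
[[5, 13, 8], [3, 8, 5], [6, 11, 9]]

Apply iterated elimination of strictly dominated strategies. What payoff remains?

Row r2 is strictly dominated by row r1 (5>3, 13>8, 8>5); eliminate r2.
Column s2 is strictly dominated by s1 for the minimizer (5<13, 6<11); eliminate s2.
Row r1 is strictly dominated by row r3 (6>5, 9>8); eliminate r1.
Column s3 is strictly dominated by s1 for the minimizer (6<9); eliminate s3.
Only (r3, s1) remains, with payoff 6.

6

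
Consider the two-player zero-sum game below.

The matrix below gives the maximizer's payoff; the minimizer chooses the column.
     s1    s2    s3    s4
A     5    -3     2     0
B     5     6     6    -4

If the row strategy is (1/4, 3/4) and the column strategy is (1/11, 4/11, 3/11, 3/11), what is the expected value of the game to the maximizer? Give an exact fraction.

Against (1/11, 4/11, 3/11, 3/11), each row's expected payoff is A: -1/11; B: 35/11.
Taking the (1/4, 3/4)-weighted average: (1/4)·(-1/11) + (3/4)·(35/11) = 26/11.

26/11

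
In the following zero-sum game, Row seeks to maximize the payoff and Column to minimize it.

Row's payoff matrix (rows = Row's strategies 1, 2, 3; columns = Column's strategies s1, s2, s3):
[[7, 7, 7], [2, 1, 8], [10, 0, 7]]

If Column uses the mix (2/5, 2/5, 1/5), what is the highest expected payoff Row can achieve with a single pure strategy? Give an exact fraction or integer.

7

1: (7)·(2/5) + (7)·(2/5) + (7)·(1/5) = 7.
2: (2)·(2/5) + (1)·(2/5) + (8)·(1/5) = 14/5.
3: (10)·(2/5) + (0)·(2/5) + (7)·(1/5) = 27/5.
The best pure response is 1 with expected payoff 7.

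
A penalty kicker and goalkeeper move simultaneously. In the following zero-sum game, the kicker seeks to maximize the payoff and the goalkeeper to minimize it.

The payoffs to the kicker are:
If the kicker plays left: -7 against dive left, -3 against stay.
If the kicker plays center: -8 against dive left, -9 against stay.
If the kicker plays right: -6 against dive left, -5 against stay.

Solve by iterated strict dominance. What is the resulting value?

-6

Row center is strictly dominated by row left (-7>-8, -3>-9); eliminate center.
Column stay is strictly dominated by dive left for the goalkeeper (-7<-3, -6<-5); eliminate stay.
Row left is strictly dominated by row right (-6>-7); eliminate left.
Only (right, dive left) remains, with payoff -6.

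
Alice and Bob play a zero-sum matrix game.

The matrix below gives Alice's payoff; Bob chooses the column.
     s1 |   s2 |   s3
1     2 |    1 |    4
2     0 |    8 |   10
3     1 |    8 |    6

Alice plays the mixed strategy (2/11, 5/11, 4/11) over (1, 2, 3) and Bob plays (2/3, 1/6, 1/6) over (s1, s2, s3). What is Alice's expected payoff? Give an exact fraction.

Against (2/3, 1/6, 1/6), each row's expected payoff is 1: 13/6; 2: 3; 3: 3.
Taking the (2/11, 5/11, 4/11)-weighted average: (2/11)·(13/6) + (5/11)·(3) + (4/11)·(3) = 94/33.

94/33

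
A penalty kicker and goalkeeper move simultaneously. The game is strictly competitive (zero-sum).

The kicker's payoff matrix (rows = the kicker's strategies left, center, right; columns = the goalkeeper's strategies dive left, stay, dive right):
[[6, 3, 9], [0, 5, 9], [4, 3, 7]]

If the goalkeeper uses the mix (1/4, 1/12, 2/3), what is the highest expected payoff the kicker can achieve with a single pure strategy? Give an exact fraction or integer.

left: (6)·(1/4) + (3)·(1/12) + (9)·(2/3) = 31/4.
center: (0)·(1/4) + (5)·(1/12) + (9)·(2/3) = 77/12.
right: (4)·(1/4) + (3)·(1/12) + (7)·(2/3) = 71/12.
The best pure response is left with expected payoff 31/4.

31/4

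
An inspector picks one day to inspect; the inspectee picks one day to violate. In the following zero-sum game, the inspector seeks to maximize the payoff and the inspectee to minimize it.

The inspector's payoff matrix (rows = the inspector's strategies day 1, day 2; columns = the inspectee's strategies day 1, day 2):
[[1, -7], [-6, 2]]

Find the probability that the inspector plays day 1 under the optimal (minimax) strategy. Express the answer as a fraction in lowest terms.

1/2

Row minima are -7 and -6, so the inspector's maximin is -6; column maxima are 1 and 2, so the inspectee's minimax is 1. These differ, so the equilibrium is in mixed strategies.
Let the inspector play day 1 with probability p. The inspectee is indifferent when p − 6(1−p) = −7p + 2(1−p), giving p = 1/2.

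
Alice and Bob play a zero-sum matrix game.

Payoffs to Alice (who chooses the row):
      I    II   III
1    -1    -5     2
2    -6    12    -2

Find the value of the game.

Column III is strictly dominated by I for Bob (it gives Alice more in every row).
The remaining 2×2 game on (1, 2) × (I, II) has no saddle point. Let Alice play 1 with probability p; indifference gives −p − 6(1−p) = −5p + 12(1−p), so p = 9/11.
Similarly Bob's optimal q on I is 17/22, and the value is -1·(17/22) + (-5)·(5/22) = -21/11.

-21/11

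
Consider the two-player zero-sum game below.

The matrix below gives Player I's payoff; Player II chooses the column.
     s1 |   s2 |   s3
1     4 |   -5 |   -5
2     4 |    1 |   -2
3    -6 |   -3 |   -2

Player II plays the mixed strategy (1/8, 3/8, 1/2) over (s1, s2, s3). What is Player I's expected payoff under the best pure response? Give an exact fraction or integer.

-1/8

1: (4)·(1/8) + (-5)·(3/8) + (-5)·(1/2) = -31/8.
2: (4)·(1/8) + (1)·(3/8) + (-2)·(1/2) = -1/8.
3: (-6)·(1/8) + (-3)·(3/8) + (-2)·(1/2) = -23/8.
The best pure response is 2 with expected payoff -1/8.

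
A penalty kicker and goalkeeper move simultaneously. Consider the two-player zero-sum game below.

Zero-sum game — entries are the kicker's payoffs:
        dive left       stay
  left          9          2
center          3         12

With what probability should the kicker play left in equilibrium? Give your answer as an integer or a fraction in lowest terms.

9/16

Row minima are 2 and 3, so the kicker's maximin is 3; column maxima are 9 and 12, so the goalkeeper's minimax is 9. These differ, so the equilibrium is in mixed strategies.
Let the kicker play left with probability p. The goalkeeper is indifferent when 9p + 3(1−p) = 2p + 12(1−p), giving p = 9/16.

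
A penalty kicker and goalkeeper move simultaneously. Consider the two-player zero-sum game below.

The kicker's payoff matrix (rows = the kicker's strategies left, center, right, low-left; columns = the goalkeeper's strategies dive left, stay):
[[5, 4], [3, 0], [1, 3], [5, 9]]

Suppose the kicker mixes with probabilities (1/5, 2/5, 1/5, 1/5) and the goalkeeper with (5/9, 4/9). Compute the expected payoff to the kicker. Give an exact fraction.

Against (5/9, 4/9), each row's expected payoff is left: 41/9; center: 5/3; right: 17/9; low-left: 61/9.
Taking the (1/5, 2/5, 1/5, 1/5)-weighted average: (1/5)·(41/9) + (2/5)·(5/3) + (1/5)·(17/9) + (1/5)·(61/9) = 149/45.

149/45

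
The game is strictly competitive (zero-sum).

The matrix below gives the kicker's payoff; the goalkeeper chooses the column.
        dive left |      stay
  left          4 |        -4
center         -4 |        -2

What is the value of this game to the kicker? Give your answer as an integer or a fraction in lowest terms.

-12/5

Row minima are -4 and -4, so the kicker's maximin is -4; column maxima are 4 and -2, so the goalkeeper's minimax is -2. These differ, so the equilibrium is in mixed strategies.
Let the kicker play left with probability p. The goalkeeper is indifferent when 4p − 4(1−p) = −4p − 2(1−p), giving p = 1/5.
Let the goalkeeper play dive left with probability q. The kicker is indifferent when 4q − 4(1−q) = −4q − 2(1−q), giving q = 1/5.
The value is 4·(1/5) + (-4)·(4/5) = -12/5.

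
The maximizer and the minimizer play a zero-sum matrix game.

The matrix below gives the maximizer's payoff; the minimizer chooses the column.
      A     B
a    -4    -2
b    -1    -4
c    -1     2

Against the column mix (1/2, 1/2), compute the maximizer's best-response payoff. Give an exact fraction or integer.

a: (-4)·(1/2) + (-2)·(1/2) = -3.
b: (-1)·(1/2) + (-4)·(1/2) = -5/2.
c: (-1)·(1/2) + (2)·(1/2) = 1/2.
The best pure response is c with expected payoff 1/2.

1/2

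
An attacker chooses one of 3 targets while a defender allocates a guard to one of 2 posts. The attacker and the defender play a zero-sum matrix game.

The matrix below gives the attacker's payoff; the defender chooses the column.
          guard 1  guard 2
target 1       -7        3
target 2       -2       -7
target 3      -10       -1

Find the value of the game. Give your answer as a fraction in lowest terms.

Row target 3 is strictly dominated by row target 1, so the attacker never plays it.
The remaining 2×2 game on (target 1, target 2) × (guard 1, guard 2) has no saddle point. Let the attacker play target 1 with probability p; indifference gives −7p − 2(1−p) = 3p − 7(1−p), so p = 1/3.
Similarly the defender's optimal q on guard 1 is 2/3, and the value is -7·(2/3) + (3)·(1/3) = -11/3.

-11/3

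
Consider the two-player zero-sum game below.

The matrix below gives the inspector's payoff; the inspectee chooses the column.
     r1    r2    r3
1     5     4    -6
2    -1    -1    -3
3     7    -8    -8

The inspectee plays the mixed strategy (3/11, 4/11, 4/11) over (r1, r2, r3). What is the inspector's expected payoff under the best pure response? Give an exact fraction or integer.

7/11

1: (5)·(3/11) + (4)·(4/11) + (-6)·(4/11) = 7/11.
2: (-1)·(3/11) + (-1)·(4/11) + (-3)·(4/11) = -19/11.
3: (7)·(3/11) + (-8)·(4/11) + (-8)·(4/11) = -43/11.
The best pure response is 1 with expected payoff 7/11.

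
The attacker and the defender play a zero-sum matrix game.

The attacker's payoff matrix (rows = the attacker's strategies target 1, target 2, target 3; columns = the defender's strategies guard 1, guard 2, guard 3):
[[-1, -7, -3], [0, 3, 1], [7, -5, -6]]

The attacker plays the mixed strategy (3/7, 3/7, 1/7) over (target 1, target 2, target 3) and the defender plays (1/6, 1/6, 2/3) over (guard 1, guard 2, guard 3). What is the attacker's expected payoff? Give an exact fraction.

-61/42

Against (1/6, 1/6, 2/3), each row's expected payoff is target 1: -10/3; target 2: 7/6; target 3: -11/3.
Taking the (3/7, 3/7, 1/7)-weighted average: (3/7)·(-10/3) + (3/7)·(7/6) + (1/7)·(-11/3) = -61/42.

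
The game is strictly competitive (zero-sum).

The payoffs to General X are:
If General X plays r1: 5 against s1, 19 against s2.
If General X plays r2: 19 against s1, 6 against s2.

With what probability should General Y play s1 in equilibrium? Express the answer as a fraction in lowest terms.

Row minima are 5 and 6, so General X's maximin is 6; column maxima are 19 and 19, so General Y's minimax is 19. These differ, so the equilibrium is in mixed strategies.
Let General Y play s1 with probability q. General X is indifferent when 5q + 19(1−q) = 19q + 6(1−q), giving q = 13/27.

13/27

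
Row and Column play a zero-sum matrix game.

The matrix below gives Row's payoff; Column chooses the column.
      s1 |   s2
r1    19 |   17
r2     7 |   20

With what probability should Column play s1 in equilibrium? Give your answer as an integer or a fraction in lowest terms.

1/5

Row minima are 17 and 7, so Row's maximin is 17; column maxima are 19 and 20, so Column's minimax is 19. These differ, so the equilibrium is in mixed strategies.
Let Column play s1 with probability q. Row is indifferent when 19q + 17(1−q) = 7q + 20(1−q), giving q = 1/5.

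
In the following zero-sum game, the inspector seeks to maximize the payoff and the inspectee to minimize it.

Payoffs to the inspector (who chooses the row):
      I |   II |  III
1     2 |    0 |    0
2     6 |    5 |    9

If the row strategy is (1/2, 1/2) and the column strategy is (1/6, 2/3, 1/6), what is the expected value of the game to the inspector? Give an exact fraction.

37/12

Against (1/6, 2/3, 1/6), each row's expected payoff is 1: 1/3; 2: 35/6.
Taking the (1/2, 1/2)-weighted average: (1/2)·(1/3) + (1/2)·(35/6) = 37/12.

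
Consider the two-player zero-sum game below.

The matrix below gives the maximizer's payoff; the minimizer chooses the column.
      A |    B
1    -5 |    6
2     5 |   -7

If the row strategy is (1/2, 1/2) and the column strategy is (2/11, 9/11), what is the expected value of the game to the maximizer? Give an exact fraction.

Against (2/11, 9/11), each row's expected payoff is 1: 4; 2: -53/11.
Taking the (1/2, 1/2)-weighted average: (1/2)·(4) + (1/2)·(-53/11) = -9/22.

-9/22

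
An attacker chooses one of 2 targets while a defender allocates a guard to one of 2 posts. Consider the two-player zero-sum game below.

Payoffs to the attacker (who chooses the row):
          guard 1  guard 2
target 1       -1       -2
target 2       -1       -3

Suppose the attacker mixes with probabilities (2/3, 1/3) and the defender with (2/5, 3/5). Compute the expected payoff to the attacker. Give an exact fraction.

-9/5

Against (2/5, 3/5), each row's expected payoff is target 1: -8/5; target 2: -11/5.
Taking the (2/3, 1/3)-weighted average: (2/3)·(-8/5) + (1/3)·(-11/5) = -9/5.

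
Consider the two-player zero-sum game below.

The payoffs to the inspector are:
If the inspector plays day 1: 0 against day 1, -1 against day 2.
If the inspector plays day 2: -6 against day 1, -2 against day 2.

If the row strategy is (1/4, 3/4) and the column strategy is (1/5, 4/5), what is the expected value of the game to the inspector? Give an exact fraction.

Against (1/5, 4/5), each row's expected payoff is day 1: -4/5; day 2: -14/5.
Taking the (1/4, 3/4)-weighted average: (1/4)·(-4/5) + (3/4)·(-14/5) = -23/10.

-23/10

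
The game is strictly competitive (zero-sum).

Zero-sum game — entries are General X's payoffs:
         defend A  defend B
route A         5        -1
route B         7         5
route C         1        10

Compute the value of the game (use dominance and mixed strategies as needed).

65/11

Row route A is strictly dominated by row route B, so General X never plays it.
The remaining 2×2 game on (route B, route C) × (defend A, defend B) has no saddle point. Let General X play route B with probability p; indifference gives 7p + (1−p) = 5p + 10(1−p), so p = 9/11.
Similarly General Y's optimal q on defend A is 5/11, and the value is 7·(5/11) + (5)·(6/11) = 65/11.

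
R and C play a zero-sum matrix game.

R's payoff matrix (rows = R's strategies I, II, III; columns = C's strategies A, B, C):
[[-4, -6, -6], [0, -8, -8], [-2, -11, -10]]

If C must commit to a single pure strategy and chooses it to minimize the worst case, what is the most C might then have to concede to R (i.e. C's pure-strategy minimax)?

-6

The worst case (largest entry) in each column is A: 0, B: -6, C: -6.
The best (smallest) of these is -6.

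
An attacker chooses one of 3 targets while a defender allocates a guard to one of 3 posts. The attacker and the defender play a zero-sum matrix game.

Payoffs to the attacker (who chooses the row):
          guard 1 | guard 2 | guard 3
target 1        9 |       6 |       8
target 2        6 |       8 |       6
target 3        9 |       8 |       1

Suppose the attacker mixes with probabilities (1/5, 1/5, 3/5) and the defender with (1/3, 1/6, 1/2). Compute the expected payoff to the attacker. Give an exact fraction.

Against (1/3, 1/6, 1/2), each row's expected payoff is target 1: 8; target 2: 19/3; target 3: 29/6.
Taking the (1/5, 1/5, 3/5)-weighted average: (1/5)·(8) + (1/5)·(19/3) + (3/5)·(29/6) = 173/30.

173/30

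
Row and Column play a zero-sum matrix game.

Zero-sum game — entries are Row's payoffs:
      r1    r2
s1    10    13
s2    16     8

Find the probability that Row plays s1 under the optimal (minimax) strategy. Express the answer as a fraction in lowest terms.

8/11

Row minima are 10 and 8, so Row's maximin is 10; column maxima are 16 and 13, so Column's minimax is 13. These differ, so the equilibrium is in mixed strategies.
Let Row play s1 with probability p. Column is indifferent when 10p + 16(1−p) = 13p + 8(1−p), giving p = 8/11.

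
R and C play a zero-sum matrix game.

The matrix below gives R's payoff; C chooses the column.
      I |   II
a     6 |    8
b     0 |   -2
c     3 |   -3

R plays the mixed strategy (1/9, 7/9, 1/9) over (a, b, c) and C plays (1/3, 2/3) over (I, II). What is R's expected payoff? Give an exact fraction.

-1/3

Against (1/3, 2/3), each row's expected payoff is a: 22/3; b: -4/3; c: -1.
Taking the (1/9, 7/9, 1/9)-weighted average: (1/9)·(22/3) + (7/9)·(-4/3) + (1/9)·(-1) = -1/3.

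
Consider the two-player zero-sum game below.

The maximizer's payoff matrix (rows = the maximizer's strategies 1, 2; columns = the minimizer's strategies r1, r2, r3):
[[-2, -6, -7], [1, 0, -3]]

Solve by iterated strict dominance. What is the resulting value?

-3

Row 1 is strictly dominated by row 2 (1>-2, 0>-6, -3>-7); eliminate 1.
Column r2 is strictly dominated by r3 for the minimizer (-3<0); eliminate r2.
Column r1 is strictly dominated by r3 for the minimizer (-3<1); eliminate r1.
Only (2, r3) remains, with payoff -3.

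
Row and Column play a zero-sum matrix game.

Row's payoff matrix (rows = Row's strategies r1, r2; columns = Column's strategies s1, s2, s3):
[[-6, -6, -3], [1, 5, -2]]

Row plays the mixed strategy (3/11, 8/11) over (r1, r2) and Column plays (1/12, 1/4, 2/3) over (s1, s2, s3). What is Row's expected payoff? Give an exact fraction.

Against (1/12, 1/4, 2/3), each row's expected payoff is r1: -4; r2: 0.
Taking the (3/11, 8/11)-weighted average: (3/11)·(-4) + (8/11)·(0) = -12/11.

-12/11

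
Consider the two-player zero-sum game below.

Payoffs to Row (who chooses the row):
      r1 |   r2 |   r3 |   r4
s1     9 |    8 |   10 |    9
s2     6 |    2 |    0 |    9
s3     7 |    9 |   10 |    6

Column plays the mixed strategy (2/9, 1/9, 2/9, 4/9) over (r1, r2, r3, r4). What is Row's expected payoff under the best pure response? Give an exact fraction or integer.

s1: (9)·(2/9) + (8)·(1/9) + (10)·(2/9) + (9)·(4/9) = 82/9.
s2: (6)·(2/9) + (2)·(1/9) + (0)·(2/9) + (9)·(4/9) = 50/9.
s3: (7)·(2/9) + (9)·(1/9) + (10)·(2/9) + (6)·(4/9) = 67/9.
The best pure response is s1 with expected payoff 82/9.

82/9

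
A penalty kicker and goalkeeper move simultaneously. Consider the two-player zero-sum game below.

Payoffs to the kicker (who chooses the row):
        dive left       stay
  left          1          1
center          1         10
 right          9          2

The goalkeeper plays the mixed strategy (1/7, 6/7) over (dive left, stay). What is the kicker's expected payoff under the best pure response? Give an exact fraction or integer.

61/7

left: (1)·(1/7) + (1)·(6/7) = 1.
center: (1)·(1/7) + (10)·(6/7) = 61/7.
right: (9)·(1/7) + (2)·(6/7) = 3.
The best pure response is center with expected payoff 61/7.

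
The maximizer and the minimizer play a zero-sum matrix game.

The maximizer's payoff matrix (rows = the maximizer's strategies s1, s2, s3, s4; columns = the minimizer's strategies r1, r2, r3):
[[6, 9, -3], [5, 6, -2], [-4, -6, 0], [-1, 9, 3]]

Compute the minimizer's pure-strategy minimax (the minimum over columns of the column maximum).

3

The worst case (largest entry) in each column is r1: 6, r2: 9, r3: 3.
The best (smallest) of these is 3.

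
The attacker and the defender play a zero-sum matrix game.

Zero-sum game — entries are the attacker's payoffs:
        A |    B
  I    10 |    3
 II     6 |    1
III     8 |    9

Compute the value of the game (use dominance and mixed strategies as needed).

33/4

Row II is strictly dominated by row I, so the attacker never plays it.
The remaining 2×2 game on (I, III) × (A, B) has no saddle point. Let the attacker play I with probability p; indifference gives 10p + 8(1−p) = 3p + 9(1−p), so p = 1/8.
Similarly the defender's optimal q on A is 3/4, and the value is 10·(3/4) + (3)·(1/4) = 33/4.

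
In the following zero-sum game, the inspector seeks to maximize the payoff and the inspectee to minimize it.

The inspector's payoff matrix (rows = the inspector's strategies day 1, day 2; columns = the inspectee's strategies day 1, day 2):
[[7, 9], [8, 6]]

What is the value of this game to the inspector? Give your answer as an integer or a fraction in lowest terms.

Row minima are 7 and 6, so the inspector's maximin is 7; column maxima are 8 and 9, so the inspectee's minimax is 8. These differ, so the equilibrium is in mixed strategies.
Let the inspector play day 1 with probability p. The inspectee is indifferent when 7p + 8(1−p) = 9p + 6(1−p), giving p = 1/2.
Let the inspectee play day 1 with probability q. The inspector is indifferent when 7q + 9(1−q) = 8q + 6(1−q), giving q = 3/4.
The value is 7·(3/4) + (9)·(1/4) = 15/2.

15/2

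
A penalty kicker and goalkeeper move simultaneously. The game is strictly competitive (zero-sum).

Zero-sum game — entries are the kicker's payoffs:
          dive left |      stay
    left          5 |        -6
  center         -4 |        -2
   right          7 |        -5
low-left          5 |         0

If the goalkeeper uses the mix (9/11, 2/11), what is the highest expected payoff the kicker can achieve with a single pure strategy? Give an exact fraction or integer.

53/11

left: (5)·(9/11) + (-6)·(2/11) = 3.
center: (-4)·(9/11) + (-2)·(2/11) = -40/11.
right: (7)·(9/11) + (-5)·(2/11) = 53/11.
low-left: (5)·(9/11) + (0)·(2/11) = 45/11.
The best pure response is right with expected payoff 53/11.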